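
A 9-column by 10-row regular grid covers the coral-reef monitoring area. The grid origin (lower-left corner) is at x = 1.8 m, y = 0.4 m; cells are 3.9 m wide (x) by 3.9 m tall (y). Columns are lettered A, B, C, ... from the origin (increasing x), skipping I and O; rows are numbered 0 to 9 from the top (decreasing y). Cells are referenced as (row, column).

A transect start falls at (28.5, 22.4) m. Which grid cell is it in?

Column index: ⌊(28.5 − 1.8) / 3.9⌋ = ⌊6.846⌋ = 6 → column G
Row offset from origin: ⌊(22.4 − 0.4) / 3.9⌋ = ⌊5.641⌋ = 5 → row 4 (counted from top)

(4, G)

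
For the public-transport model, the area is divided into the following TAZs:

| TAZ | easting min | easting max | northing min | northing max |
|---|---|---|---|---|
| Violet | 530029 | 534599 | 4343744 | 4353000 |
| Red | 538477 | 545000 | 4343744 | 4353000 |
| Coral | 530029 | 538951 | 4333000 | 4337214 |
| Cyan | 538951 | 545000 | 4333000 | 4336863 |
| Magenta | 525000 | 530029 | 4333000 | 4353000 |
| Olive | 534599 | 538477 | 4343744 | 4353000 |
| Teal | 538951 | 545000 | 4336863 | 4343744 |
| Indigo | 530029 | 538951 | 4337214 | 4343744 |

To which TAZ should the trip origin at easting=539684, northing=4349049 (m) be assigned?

Red

The point has easting = 539684 and northing = 4349049.
Only Red satisfies 538477 ≤ easting ≤ 545000 and 4343744 ≤ northing ≤ 4353000.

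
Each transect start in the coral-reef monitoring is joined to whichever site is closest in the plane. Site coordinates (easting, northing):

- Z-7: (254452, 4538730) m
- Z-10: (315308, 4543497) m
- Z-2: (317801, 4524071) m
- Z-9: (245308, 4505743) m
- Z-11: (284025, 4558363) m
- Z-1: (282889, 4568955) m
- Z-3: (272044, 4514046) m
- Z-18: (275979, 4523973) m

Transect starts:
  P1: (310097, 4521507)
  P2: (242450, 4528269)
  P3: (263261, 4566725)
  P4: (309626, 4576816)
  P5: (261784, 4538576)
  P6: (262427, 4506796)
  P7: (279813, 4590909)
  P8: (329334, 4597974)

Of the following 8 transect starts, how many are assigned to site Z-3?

P1 → Z-2
P2 → Z-7
P3 → Z-1
P4 → Z-1
P5 → Z-7
P6 → Z-3
P7 → Z-1
P8 → Z-1
1 of the 8 goes to Z-3.

1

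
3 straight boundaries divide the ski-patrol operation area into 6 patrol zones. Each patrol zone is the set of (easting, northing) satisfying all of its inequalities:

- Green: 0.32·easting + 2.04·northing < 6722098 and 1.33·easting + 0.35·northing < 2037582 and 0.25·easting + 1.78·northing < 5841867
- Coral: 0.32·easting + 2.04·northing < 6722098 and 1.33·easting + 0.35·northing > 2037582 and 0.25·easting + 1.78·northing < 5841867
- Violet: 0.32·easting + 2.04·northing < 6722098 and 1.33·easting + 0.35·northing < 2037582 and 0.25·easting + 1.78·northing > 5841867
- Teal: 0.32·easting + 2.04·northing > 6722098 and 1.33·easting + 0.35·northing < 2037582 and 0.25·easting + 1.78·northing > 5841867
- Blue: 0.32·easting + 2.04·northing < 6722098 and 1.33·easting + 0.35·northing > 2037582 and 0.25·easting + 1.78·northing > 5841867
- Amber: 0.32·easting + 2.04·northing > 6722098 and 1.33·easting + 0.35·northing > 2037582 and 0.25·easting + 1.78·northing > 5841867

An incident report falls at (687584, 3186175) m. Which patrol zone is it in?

Violet

0.32·687584 + 2.04·3186175 = 6719823.880, which is < 6722098
1.33·687584 + 0.35·3186175 = 2029647.970, which is < 2037582
0.25·687584 + 1.78·3186175 = 5843287.500, which is > 5841867
This sign pattern matches Violet.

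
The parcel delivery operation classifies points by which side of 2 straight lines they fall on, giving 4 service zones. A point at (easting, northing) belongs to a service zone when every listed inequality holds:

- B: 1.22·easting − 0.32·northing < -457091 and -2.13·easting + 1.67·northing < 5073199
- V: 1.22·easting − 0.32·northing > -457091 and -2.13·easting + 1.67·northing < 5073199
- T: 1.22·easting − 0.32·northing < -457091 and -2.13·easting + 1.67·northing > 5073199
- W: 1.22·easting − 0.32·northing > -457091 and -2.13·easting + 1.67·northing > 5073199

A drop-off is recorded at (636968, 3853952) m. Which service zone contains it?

W

1.22·636968 − 0.32·3853952 = -456163.680, which is > -457091
-2.13·636968 + 1.67·3853952 = 5079358.000, which is > 5073199
This sign pattern matches W.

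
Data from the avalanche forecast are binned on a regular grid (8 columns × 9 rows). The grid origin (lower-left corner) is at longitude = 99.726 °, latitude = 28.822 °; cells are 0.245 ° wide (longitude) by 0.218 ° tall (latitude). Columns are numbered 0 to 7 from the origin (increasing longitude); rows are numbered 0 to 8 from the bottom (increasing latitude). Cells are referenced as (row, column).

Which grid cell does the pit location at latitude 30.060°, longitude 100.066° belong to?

(5, 1)

Column index: ⌊(100.066 − 99.726) / 0.245⌋ = ⌊1.388⌋ = 1
Row offset from origin: ⌊(30.060 − 28.822) / 0.218⌋ = ⌊5.679⌋ = 5 → row 5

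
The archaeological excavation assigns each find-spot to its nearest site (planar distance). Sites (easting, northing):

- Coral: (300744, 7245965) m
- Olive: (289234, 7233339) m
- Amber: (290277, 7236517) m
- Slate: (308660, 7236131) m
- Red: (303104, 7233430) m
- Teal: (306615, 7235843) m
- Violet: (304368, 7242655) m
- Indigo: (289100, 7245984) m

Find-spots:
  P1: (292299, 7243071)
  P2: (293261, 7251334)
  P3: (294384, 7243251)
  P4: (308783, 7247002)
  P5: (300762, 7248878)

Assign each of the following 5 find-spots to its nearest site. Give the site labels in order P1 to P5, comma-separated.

Indigo, Indigo, Indigo, Violet, Coral

P1 → Indigo (d²=18719170.00)
P2 → Indigo (d²=45936421.00)
P3 → Indigo (d²=35389945.00)
P4 → Violet (d²=38388634.00)
P5 → Coral (d²=8485893.00)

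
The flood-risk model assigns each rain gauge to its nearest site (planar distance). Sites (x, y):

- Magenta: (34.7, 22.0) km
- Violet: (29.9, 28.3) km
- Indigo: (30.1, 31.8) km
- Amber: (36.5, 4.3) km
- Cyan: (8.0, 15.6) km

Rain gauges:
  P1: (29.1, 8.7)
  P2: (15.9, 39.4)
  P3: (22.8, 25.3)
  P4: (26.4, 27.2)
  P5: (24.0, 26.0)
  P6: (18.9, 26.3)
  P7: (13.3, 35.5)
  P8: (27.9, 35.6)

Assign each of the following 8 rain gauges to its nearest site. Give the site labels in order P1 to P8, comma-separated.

Amber, Indigo, Violet, Violet, Violet, Violet, Indigo, Indigo

P1 → Amber (d²=74.12)
P2 → Indigo (d²=259.40)
P3 → Violet (d²=59.41)
P4 → Violet (d²=13.46)
P5 → Violet (d²=40.10)
P6 → Violet (d²=125.00)
P7 → Indigo (d²=295.93)
P8 → Indigo (d²=19.28)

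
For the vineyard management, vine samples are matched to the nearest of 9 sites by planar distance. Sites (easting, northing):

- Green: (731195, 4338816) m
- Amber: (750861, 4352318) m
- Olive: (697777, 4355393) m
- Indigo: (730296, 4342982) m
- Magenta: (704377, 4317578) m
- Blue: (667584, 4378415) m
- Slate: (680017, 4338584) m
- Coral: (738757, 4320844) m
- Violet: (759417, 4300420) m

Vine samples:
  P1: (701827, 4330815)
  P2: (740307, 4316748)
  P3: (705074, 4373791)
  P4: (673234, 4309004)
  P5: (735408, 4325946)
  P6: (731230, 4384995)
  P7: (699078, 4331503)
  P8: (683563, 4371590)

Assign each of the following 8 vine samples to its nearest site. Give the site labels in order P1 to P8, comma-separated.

Magenta, Coral, Olive, Slate, Coral, Amber, Magenta, Blue

P1 → Magenta (d²=181720669.00)
P2 → Coral (d²=19179716.00)
P3 → Olive (d²=391732613.00)
P4 → Slate (d²=920985489.00)
P5 → Coral (d²=37246205.00)
P6 → Amber (d²=1453162490.00)
P7 → Magenta (d²=221985026.00)
P8 → Blue (d²=301909066.00)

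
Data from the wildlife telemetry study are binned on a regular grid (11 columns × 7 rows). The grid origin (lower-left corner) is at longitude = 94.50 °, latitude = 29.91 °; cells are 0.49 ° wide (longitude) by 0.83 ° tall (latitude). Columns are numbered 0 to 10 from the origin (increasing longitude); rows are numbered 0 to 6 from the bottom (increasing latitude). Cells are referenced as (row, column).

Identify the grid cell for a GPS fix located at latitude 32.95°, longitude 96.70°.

Column index: ⌊(96.70 − 94.50) / 0.49⌋ = ⌊4.490⌋ = 4
Row offset from origin: ⌊(32.95 − 29.91) / 0.83⌋ = ⌊3.663⌋ = 3 → row 3

(3, 4)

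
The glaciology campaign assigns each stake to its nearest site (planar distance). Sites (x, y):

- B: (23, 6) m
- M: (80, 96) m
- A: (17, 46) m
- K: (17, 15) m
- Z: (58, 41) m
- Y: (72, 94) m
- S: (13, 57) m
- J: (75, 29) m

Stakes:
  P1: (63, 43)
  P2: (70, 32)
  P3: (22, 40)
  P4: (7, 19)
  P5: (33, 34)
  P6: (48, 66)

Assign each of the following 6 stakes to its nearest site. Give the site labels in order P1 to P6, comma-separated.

Z, J, A, K, A, Z

P1 → Z (d²=29.00)
P2 → J (d²=34.00)
P3 → A (d²=61.00)
P4 → K (d²=116.00)
P5 → A (d²=400.00)
P6 → Z (d²=725.00)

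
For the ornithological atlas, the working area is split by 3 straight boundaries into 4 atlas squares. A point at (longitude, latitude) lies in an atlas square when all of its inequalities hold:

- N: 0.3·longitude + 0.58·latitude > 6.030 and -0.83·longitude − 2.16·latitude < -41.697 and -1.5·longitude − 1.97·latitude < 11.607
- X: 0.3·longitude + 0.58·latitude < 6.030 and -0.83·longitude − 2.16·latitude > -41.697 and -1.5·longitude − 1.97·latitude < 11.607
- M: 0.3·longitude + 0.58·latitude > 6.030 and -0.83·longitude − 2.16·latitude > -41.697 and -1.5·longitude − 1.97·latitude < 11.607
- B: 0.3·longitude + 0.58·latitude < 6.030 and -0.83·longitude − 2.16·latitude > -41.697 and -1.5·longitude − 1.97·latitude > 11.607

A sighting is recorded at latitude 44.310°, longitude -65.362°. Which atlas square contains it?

M

0.3·-65.362 + 0.58·44.310 = 6.091, which is > 6.030
-0.83·-65.362 − 2.16·44.310 = -41.459, which is > -41.697
-1.5·-65.362 − 1.97·44.310 = 10.752, which is < 11.607
This sign pattern matches M.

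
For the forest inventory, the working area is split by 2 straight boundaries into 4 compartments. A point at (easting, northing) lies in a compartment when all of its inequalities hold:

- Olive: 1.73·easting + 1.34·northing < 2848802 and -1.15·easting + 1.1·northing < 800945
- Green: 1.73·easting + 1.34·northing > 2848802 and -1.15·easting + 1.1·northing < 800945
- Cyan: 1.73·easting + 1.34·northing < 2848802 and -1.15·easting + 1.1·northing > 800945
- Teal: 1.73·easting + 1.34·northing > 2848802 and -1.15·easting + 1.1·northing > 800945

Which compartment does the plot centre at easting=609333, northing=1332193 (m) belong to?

1.73·609333 + 1.34·1332193 = 2839284.710, which is < 2848802
-1.15·609333 + 1.1·1332193 = 764679.350, which is < 800945
This sign pattern matches Olive.

Olive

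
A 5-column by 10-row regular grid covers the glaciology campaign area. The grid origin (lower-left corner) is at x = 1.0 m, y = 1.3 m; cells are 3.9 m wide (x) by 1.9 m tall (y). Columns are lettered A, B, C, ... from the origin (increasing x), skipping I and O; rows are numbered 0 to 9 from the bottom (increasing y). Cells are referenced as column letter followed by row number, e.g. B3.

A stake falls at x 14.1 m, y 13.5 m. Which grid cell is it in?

D6

Column index: ⌊(14.1 − 1.0) / 3.9⌋ = ⌊3.359⌋ = 3 → column D
Row offset from origin: ⌊(13.5 − 1.3) / 1.9⌋ = ⌊6.421⌋ = 6 → row 6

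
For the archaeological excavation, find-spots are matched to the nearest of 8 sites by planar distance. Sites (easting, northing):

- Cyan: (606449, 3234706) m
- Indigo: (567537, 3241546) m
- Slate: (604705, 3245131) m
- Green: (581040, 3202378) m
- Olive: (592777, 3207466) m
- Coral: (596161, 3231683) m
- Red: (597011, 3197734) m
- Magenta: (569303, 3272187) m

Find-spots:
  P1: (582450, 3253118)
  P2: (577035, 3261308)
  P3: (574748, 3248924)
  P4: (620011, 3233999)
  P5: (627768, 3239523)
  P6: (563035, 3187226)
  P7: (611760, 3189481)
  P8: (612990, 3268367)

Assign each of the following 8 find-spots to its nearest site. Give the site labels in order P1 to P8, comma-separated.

P1 → Indigo (d²=356308753.00)
P2 → Magenta (d²=178136465.00)
P3 → Indigo (d²=106433405.00)
P4 → Cyan (d²=184427693.00)
P5 → Cyan (d²=477703250.00)
P6 → Green (d²=553763129.00)
P7 → Red (d²=285645010.00)
P8 → Slate (d²=608552921.00)

Indigo, Magenta, Indigo, Cyan, Cyan, Green, Red, Slate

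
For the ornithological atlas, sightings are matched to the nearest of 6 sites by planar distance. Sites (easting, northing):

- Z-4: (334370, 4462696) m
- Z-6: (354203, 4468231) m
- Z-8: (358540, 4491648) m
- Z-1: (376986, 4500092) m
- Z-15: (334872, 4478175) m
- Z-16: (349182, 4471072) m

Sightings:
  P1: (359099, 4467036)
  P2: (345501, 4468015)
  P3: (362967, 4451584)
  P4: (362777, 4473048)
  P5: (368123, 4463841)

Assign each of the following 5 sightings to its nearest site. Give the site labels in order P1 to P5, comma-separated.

Z-6, Z-16, Z-6, Z-6, Z-6

P1 → Z-6 (d²=25398841.00)
P2 → Z-16 (d²=22895010.00)
P3 → Z-6 (d²=353930305.00)
P4 → Z-6 (d²=96716965.00)
P5 → Z-6 (d²=213038500.00)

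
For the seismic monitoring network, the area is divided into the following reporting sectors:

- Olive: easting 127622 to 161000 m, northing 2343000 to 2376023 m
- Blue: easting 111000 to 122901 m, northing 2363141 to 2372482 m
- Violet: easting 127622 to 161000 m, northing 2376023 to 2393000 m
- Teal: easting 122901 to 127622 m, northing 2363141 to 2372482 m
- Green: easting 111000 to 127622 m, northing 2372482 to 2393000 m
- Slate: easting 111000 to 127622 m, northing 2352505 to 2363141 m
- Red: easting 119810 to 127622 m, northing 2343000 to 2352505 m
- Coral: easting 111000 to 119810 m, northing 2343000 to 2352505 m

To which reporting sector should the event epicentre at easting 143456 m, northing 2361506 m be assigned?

Olive

The point has easting = 143456 and northing = 2361506.
Only Olive satisfies 127622 ≤ easting ≤ 161000 and 2343000 ≤ northing ≤ 2376023.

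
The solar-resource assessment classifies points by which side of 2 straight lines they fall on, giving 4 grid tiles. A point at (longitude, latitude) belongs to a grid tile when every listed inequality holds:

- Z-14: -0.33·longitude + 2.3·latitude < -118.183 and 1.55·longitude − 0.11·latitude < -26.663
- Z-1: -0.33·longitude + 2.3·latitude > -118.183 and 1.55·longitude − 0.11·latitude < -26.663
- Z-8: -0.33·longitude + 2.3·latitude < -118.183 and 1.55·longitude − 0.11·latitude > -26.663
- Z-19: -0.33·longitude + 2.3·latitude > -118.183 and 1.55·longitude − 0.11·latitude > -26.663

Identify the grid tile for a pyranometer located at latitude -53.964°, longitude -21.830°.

-0.33·-21.830 + 2.3·-53.964 = -116.913, which is > -118.183
1.55·-21.830 − 0.11·-53.964 = -27.900, which is < -26.663
This sign pattern matches Z-1.

Z-1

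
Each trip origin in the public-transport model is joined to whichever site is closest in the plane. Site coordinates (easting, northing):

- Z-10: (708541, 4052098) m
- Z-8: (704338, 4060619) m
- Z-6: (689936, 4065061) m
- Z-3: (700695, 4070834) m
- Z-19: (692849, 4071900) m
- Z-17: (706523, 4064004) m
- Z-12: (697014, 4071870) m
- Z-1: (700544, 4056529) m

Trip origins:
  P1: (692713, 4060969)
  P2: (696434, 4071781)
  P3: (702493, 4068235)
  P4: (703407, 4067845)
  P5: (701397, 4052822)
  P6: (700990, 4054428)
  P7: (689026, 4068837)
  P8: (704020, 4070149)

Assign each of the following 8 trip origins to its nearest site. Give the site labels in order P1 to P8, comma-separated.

P1 → Z-6 (d²=24456193.00)
P2 → Z-12 (d²=344321.00)
P3 → Z-3 (d²=9987605.00)
P4 → Z-3 (d²=16289065.00)
P5 → Z-1 (d²=14469458.00)
P6 → Z-1 (d²=4613117.00)
P7 → Z-6 (d²=15086276.00)
P8 → Z-3 (d²=11524850.00)

Z-6, Z-12, Z-3, Z-3, Z-1, Z-1, Z-6, Z-3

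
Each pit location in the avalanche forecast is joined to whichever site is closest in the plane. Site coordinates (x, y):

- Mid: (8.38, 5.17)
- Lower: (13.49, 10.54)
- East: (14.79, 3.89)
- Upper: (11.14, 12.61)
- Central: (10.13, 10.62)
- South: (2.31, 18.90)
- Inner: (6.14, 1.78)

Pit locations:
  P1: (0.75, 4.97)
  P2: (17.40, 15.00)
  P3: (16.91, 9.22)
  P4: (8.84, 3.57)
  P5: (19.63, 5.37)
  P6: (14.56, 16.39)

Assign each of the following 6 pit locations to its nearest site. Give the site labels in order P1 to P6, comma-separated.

P1 → Inner (d²=39.23)
P2 → Lower (d²=35.18)
P3 → Lower (d²=13.44)
P4 → Mid (d²=2.77)
P5 → East (d²=25.62)
P6 → Upper (d²=25.98)

Inner, Lower, Lower, Mid, East, Upper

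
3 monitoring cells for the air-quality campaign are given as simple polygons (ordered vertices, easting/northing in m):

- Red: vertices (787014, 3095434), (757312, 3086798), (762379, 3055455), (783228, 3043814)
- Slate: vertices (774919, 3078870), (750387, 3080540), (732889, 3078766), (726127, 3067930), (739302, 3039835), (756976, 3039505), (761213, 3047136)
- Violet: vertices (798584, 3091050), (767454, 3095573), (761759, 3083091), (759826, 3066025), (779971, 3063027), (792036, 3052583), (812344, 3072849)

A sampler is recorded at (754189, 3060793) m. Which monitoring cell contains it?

Cast a ray rightward from (754189, 3060793). For each polygon, the edges (by vertex number in listed order) whose endpoints lie on opposite sides of northing = 3060793, where each meets that height, and whether that is right or left of the point:
Red: 2–3 at easting≈761516.0 (right), 4–1 at easting≈784473.3 (right) → 2 crossings.
Slate: 4–5 at easting≈729473.9 (left), 7–1 at easting≈767111.5 (right) → 1 crossing.
Violet: 5–6 at easting≈782551.7 (right), 6–7 at easting≈800263.0 (right) → 2 crossings.
Only Slate has an odd count, so the point is inside Slate.

Slate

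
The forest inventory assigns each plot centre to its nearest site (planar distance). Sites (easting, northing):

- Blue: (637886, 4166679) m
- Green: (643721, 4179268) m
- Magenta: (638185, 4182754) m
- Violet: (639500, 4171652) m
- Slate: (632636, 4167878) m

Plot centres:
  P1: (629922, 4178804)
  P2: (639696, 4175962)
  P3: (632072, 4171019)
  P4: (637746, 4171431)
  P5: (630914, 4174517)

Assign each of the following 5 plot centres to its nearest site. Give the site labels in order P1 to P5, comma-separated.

Magenta, Violet, Slate, Violet, Slate

P1 → Magenta (d²=83879669.00)
P2 → Violet (d²=18614516.00)
P3 → Slate (d²=10183977.00)
P4 → Violet (d²=3125357.00)
P5 → Slate (d²=47041605.00)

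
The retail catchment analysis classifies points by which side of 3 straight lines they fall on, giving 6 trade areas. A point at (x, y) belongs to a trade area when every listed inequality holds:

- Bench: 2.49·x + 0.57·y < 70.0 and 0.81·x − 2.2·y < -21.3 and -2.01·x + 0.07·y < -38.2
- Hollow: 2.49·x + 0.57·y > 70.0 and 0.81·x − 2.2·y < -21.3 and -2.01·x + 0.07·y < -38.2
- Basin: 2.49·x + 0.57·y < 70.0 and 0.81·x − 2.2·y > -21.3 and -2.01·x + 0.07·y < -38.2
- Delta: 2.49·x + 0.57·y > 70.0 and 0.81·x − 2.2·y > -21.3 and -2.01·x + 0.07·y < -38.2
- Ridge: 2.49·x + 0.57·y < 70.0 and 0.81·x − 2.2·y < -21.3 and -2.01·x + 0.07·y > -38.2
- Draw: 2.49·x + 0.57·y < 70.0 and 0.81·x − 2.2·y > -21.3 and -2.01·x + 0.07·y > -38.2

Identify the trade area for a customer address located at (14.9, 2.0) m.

Draw

2.49·14.9 + 0.57·2.0 = 38.241, which is < 70.0
0.81·14.9 − 2.2·2.0 = 7.669, which is > -21.3
-2.01·14.9 + 0.07·2.0 = -29.809, which is > -38.2
This sign pattern matches Draw.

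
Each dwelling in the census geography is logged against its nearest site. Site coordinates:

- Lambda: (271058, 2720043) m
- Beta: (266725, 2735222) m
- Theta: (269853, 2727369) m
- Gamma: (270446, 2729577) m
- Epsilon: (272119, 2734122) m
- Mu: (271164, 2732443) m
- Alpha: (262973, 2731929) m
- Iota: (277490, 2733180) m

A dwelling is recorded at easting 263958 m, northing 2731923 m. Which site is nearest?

Squared distances to each site:
Lambda: 191544400.000; Beta: 18539690.000; Theta: 55489941.000; Gamma: 47597860.000; Epsilon: 71437522.000; Mu: 52196836.000; Alpha: 970261.000; Iota: 184695073.000.
Minimum at Alpha.

Alpha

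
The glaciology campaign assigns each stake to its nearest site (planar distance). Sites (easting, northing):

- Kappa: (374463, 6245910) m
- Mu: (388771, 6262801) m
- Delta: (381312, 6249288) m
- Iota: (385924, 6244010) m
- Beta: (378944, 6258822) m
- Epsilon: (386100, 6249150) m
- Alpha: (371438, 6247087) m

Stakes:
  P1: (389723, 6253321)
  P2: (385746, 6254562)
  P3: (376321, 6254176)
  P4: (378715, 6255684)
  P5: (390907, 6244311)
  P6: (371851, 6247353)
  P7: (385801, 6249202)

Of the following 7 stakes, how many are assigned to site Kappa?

0

P1 → Epsilon
P2 → Epsilon
P3 → Beta
P4 → Beta
P5 → Iota
P6 → Alpha
P7 → Epsilon
0 of the 7 go to Kappa.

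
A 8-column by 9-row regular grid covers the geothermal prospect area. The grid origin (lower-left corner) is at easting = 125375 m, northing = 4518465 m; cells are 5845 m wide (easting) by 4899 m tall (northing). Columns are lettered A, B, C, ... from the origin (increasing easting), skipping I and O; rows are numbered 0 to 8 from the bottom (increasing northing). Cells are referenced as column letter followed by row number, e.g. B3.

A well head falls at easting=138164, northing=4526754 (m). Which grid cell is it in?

C1

Column index: ⌊(138164 − 125375) / 5845⌋ = ⌊2.188⌋ = 2 → column C
Row offset from origin: ⌊(4526754 − 4518465) / 4899⌋ = ⌊1.692⌋ = 1 → row 1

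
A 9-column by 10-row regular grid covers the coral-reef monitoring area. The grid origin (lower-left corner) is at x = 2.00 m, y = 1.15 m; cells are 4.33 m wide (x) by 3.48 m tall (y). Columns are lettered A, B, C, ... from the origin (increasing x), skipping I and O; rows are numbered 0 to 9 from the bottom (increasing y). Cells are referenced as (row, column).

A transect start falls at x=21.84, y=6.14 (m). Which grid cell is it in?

(1, E)

Column index: ⌊(21.84 − 2.00) / 4.33⌋ = ⌊4.582⌋ = 4 → column E
Row offset from origin: ⌊(6.14 − 1.15) / 3.48⌋ = ⌊1.434⌋ = 1 → row 1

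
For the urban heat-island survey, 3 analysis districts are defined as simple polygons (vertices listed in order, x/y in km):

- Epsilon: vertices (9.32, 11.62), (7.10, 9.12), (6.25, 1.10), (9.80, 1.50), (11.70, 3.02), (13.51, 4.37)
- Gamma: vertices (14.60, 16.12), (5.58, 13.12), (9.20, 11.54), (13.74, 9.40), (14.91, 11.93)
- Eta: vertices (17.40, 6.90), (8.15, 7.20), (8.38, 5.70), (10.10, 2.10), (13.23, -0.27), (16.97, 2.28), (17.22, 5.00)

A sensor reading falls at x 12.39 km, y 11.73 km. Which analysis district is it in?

Cast a ray rightward from (12.39, 11.73). For each polygon, the edges (by vertex number in listed order) whose endpoints lie on opposite sides of y = 11.73, where each meets that height, and whether that is right or left of the point:
Epsilon: no edge straddles that height → 0 crossings.
Gamma: 2–3 at x≈8.765 (left), 4–5 at x≈14.818 (right) → 1 crossing.
Eta: no edge straddles that height → 0 crossings.
Only Gamma has an odd count, so the point is inside Gamma.

Gamma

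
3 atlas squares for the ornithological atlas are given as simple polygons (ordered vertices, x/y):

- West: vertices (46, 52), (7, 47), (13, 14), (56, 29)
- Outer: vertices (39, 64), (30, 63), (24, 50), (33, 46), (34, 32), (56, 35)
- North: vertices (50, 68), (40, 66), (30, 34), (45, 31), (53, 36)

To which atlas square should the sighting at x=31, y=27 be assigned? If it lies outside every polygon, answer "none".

West

Cast a ray rightward from (31, 27). For each polygon, the edges (by vertex number in listed order) whose endpoints lie on opposite sides of y = 27, where each meets that height, and whether that is right or left of the point:
West: 2–3 at x≈10.6 (left), 3–4 at x≈50.3 (right) → 1 crossing.
Outer: no edge straddles that height → 0 crossings.
North: no edge straddles that height → 0 crossings.
Only West has an odd count, so the point is inside West.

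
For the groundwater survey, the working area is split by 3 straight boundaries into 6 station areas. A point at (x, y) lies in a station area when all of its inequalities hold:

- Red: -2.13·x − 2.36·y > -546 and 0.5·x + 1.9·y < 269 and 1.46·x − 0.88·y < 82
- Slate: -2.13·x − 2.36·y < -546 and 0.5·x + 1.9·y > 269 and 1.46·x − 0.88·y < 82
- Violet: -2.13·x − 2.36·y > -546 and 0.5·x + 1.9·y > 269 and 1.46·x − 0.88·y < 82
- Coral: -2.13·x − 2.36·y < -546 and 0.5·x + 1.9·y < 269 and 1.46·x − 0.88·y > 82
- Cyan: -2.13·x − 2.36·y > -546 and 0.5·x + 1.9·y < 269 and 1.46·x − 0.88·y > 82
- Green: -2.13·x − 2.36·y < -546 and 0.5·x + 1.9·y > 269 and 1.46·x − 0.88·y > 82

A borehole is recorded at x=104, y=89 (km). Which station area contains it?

Red

-2.13·104 − 2.36·89 = -431.560, which is > -546
0.5·104 + 1.9·89 = 221.100, which is < 269
1.46·104 − 0.88·89 = 73.520, which is < 82
This sign pattern matches Red.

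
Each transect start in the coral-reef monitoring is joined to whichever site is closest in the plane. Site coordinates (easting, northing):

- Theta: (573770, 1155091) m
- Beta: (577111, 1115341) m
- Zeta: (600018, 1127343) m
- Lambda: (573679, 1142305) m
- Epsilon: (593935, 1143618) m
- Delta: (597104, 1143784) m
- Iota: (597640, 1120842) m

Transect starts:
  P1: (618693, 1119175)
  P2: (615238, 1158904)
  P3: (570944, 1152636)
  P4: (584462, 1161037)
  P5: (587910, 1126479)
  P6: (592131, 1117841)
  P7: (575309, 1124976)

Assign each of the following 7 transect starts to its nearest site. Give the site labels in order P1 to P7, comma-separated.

P1 → Zeta (d²=415471849.00)
P2 → Delta (d²=557456356.00)
P3 → Theta (d²=14013301.00)
P4 → Theta (d²=149673780.00)
P5 → Iota (d²=126448669.00)
P6 → Iota (d²=39355082.00)
P7 → Beta (d²=96080429.00)

Zeta, Delta, Theta, Theta, Iota, Iota, Beta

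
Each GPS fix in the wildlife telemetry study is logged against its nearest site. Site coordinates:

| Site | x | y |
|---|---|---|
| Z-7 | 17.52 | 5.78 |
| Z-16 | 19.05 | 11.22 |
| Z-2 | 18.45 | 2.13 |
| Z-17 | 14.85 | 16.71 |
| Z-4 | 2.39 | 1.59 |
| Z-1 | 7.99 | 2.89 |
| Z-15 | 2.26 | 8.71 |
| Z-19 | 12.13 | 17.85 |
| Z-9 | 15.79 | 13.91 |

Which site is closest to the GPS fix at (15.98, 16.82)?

Squared distances to each site:
Z-7: 124.253; Z-16: 40.785; Z-2: 221.897; Z-17: 1.289; Z-4: 416.641; Z-1: 257.885; Z-15: 254.011; Z-19: 15.883; Z-9: 8.504.
Minimum at Z-17.

Z-17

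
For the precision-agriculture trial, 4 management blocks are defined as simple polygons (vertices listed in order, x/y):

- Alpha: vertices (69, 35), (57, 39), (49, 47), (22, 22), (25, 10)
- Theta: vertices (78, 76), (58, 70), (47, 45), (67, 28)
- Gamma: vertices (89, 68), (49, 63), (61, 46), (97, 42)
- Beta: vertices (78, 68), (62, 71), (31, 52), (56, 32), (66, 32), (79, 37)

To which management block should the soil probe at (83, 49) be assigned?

Cast a ray rightward from (83, 49). For each polygon, the edges (by vertex number in listed order) whose endpoints lie on opposite sides of y = 49, where each meets that height, and whether that is right or left of the point:
Alpha: no edge straddles that height → 0 crossings.
Theta: 2–3 at x≈48.8 (left), 4–1 at x≈71.8 (left) → 0 crossings.
Gamma: 2–3 at x≈58.9 (left), 4–1 at x≈94.8 (right) → 1 crossing.
Beta: 3–4 at x≈34.8 (left), 6–1 at x≈78.6 (left) → 0 crossings.
Only Gamma has an odd count, so the point is inside Gamma.

Gamma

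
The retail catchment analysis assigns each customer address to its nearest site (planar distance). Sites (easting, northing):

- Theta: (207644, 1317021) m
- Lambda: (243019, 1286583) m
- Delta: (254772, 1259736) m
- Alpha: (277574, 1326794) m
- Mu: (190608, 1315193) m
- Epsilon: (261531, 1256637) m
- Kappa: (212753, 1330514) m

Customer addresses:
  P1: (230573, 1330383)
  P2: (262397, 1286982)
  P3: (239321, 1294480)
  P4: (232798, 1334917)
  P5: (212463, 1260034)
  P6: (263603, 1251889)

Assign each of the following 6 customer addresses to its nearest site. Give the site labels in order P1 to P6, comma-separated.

Kappa, Lambda, Lambda, Kappa, Lambda, Epsilon

P1 → Kappa (d²=317569561.00)
P2 → Lambda (d²=375666085.00)
P3 → Lambda (d²=76037813.00)
P4 → Kappa (d²=421188434.00)
P5 → Lambda (d²=1638518537.00)
P6 → Epsilon (d²=26836688.00)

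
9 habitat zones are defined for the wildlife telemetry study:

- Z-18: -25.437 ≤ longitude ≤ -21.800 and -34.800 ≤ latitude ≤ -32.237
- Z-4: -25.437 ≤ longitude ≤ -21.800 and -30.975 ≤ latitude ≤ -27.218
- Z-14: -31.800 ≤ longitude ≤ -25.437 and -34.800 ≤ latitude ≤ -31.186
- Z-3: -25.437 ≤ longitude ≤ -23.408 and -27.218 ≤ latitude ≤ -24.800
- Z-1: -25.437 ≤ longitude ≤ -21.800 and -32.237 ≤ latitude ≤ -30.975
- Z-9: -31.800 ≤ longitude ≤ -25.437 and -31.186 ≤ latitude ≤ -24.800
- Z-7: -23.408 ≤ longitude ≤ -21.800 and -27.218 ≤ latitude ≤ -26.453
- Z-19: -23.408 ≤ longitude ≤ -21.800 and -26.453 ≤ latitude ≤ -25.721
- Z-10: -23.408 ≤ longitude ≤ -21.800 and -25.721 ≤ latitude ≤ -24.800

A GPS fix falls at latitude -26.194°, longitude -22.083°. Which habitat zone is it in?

The point has longitude = -22.083 and latitude = -26.194.
Only Z-19 satisfies -23.408 ≤ longitude ≤ -21.800 and -26.453 ≤ latitude ≤ -25.721.

Z-19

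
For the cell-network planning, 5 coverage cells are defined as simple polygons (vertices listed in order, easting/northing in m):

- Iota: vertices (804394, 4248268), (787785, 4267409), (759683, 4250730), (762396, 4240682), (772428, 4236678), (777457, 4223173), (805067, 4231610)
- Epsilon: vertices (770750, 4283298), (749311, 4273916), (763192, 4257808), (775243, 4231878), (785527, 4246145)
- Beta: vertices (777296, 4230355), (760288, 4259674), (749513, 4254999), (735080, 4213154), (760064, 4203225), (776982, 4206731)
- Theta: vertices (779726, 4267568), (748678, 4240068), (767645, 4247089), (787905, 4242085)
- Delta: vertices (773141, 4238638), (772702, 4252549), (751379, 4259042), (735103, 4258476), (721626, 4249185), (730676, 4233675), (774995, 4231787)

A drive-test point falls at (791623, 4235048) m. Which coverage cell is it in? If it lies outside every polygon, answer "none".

Iota

Cast a ray rightward from (791623, 4235048). For each polygon, the edges (by vertex number in listed order) whose endpoints lie on opposite sides of northing = 4235048, where each meets that height, and whether that is right or left of the point:
Iota: 5–6 at easting≈773035.0 (left), 7–1 at easting≈804928.1 (right) → 1 crossing.
Epsilon: 3–4 at easting≈773769.7 (left), 4–5 at easting≈777528.0 (left) → 0 crossings.
Beta: 1–2 at easting≈774573.6 (left), 3–4 at easting≈742631.6 (left) → 0 crossings.
Theta: no edge straddles that height → 0 crossings.
Delta: 5–6 at easting≈729874.9 (left), 7–1 at easting≈774112.5 (left) → 0 crossings.
Only Iota has an odd count, so the point is inside Iota.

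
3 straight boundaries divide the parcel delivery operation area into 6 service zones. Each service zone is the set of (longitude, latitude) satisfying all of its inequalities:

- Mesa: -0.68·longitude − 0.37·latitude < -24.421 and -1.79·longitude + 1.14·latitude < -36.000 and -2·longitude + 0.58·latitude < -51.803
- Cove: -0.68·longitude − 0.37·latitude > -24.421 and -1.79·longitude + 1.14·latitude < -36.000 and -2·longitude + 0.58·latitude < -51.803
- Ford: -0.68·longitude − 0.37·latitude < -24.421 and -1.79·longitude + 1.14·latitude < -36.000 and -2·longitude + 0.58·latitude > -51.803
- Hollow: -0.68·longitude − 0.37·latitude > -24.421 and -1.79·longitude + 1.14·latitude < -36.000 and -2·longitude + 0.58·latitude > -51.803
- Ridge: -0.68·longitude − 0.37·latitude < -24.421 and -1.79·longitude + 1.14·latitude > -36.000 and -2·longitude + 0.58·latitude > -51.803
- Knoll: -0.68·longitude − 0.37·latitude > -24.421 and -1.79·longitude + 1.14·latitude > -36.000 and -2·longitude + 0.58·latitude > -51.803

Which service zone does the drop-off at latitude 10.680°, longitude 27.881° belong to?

Hollow

-0.68·27.881 − 0.37·10.680 = -22.911, which is > -24.421
-1.79·27.881 + 1.14·10.680 = -37.732, which is < -36.000
-2·27.881 + 0.58·10.680 = -49.568, which is > -51.803
This sign pattern matches Hollow.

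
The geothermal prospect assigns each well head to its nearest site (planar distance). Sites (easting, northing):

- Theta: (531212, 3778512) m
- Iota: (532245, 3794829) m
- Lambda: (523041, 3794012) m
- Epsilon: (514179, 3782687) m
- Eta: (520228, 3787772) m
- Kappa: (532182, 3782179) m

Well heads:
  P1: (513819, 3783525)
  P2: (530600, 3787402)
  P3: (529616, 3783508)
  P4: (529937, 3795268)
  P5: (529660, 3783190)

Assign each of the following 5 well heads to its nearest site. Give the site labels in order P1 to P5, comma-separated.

P1 → Epsilon (d²=831844.00)
P2 → Kappa (d²=29782453.00)
P3 → Kappa (d²=8350597.00)
P4 → Iota (d²=5519585.00)
P5 → Kappa (d²=7382605.00)

Epsilon, Kappa, Kappa, Iota, Kappa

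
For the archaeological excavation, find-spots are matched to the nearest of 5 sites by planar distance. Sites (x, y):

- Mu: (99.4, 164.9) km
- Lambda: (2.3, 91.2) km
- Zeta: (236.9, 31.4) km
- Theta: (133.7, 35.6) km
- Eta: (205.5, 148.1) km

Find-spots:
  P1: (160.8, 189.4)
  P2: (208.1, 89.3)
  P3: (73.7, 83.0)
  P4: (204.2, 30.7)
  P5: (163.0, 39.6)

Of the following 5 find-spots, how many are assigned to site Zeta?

1

P1 → Eta
P2 → Eta
P3 → Lambda
P4 → Zeta
P5 → Theta
1 of the 5 goes to Zeta.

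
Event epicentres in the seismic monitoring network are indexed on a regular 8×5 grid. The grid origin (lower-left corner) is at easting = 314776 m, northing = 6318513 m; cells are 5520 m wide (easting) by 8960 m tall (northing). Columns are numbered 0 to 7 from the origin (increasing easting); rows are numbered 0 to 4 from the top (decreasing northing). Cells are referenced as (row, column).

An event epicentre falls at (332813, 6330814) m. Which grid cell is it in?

(3, 3)

Column index: ⌊(332813 − 314776) / 5520⌋ = ⌊3.268⌋ = 3
Row offset from origin: ⌊(6330814 − 6318513) / 8960⌋ = ⌊1.373⌋ = 1 → row 3 (counted from top)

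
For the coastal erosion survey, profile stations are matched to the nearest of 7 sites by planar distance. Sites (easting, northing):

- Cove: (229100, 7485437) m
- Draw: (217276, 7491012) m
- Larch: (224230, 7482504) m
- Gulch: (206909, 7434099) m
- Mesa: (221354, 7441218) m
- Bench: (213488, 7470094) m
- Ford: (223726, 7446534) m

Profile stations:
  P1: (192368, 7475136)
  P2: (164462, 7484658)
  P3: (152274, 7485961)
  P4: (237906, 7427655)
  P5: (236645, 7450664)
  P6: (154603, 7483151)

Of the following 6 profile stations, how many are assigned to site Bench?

P1 → Bench
P2 → Bench
P3 → Bench
P4 → Mesa
P5 → Ford
P6 → Bench
4 of the 6 go to Bench.

4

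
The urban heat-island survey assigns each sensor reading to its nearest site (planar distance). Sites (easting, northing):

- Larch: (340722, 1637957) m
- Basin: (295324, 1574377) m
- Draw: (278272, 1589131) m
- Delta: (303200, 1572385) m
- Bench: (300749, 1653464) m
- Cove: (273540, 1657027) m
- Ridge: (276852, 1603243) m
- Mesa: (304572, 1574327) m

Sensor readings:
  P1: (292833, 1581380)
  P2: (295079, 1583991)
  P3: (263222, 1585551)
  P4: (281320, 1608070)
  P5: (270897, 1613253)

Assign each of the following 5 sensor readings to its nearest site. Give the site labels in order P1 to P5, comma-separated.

P1 → Basin (d²=55247090.00)
P2 → Basin (d²=92489021.00)
P3 → Draw (d²=239318900.00)
P4 → Ridge (d²=43262953.00)
P5 → Ridge (d²=135662125.00)

Basin, Basin, Draw, Ridge, Ridge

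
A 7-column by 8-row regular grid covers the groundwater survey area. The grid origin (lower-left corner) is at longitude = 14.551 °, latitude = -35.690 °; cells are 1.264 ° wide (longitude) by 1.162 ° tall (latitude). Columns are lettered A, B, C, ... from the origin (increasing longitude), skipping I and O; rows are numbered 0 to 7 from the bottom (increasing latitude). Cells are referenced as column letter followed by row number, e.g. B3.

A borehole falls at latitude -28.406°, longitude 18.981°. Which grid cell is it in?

Column index: ⌊(18.981 − 14.551) / 1.264⌋ = ⌊3.505⌋ = 3 → column D
Row offset from origin: ⌊(-28.406 − -35.690) / 1.162⌋ = ⌊6.269⌋ = 6 → row 6

D6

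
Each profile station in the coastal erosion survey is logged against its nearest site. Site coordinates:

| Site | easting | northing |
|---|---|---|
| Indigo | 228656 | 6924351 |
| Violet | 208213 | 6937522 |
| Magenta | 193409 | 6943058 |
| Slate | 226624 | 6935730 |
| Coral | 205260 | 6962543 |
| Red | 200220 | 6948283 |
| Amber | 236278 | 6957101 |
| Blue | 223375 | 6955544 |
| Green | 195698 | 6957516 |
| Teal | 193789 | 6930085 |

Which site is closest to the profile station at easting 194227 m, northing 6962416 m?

Green

Squared distances to each site:
Indigo: 2634300266.000; Violet: 815319432.000; Magenta: 375401288.000; Slate: 1761708205.000; Coral: 121743218.000; Red: 235657738.000; Amber: 1796535826.000; Blue: 896830288.000; Green: 26173841.000; Teal: 1045485405.000.
Minimum at Green.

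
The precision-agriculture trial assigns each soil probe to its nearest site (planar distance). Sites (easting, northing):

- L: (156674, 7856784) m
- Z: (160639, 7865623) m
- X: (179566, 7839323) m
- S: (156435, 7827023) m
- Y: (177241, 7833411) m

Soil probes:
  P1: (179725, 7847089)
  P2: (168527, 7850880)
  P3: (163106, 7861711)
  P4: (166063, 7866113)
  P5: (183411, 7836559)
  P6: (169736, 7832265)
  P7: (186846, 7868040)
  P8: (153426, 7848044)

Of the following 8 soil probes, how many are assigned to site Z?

P1 → X
P2 → L
P3 → Z
P4 → Z
P5 → X
P6 → Y
P7 → Z
P8 → L
3 of the 8 go to Z.

3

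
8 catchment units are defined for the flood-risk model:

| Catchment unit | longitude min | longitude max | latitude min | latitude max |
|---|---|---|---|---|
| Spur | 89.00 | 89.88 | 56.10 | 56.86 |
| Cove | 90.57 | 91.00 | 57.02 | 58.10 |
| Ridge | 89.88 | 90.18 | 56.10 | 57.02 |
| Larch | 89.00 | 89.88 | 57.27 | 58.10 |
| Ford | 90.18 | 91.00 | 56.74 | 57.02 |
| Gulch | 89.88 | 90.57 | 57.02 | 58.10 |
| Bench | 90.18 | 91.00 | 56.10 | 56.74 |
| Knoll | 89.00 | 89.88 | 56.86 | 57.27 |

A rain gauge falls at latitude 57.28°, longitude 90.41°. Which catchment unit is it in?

Gulch

The point has longitude = 90.41 and latitude = 57.28.
Only Gulch satisfies 89.88 ≤ longitude ≤ 90.57 and 57.02 ≤ latitude ≤ 58.10.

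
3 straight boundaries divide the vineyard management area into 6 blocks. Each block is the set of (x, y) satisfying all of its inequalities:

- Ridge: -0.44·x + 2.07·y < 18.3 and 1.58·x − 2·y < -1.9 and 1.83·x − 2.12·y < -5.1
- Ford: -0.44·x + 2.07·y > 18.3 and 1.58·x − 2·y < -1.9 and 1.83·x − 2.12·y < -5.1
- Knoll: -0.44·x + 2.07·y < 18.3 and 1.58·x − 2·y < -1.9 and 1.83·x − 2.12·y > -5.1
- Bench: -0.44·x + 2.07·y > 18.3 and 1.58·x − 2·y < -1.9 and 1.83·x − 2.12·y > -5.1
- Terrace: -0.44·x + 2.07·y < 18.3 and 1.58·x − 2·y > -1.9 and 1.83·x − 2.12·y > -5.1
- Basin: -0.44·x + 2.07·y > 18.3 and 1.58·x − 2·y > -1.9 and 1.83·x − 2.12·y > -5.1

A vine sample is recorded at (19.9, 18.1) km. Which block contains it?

Bench

-0.44·19.9 + 2.07·18.1 = 28.711, which is > 18.3
1.58·19.9 − 2·18.1 = -4.758, which is < -1.9
1.83·19.9 − 2.12·18.1 = -1.955, which is > -5.1
This sign pattern matches Bench.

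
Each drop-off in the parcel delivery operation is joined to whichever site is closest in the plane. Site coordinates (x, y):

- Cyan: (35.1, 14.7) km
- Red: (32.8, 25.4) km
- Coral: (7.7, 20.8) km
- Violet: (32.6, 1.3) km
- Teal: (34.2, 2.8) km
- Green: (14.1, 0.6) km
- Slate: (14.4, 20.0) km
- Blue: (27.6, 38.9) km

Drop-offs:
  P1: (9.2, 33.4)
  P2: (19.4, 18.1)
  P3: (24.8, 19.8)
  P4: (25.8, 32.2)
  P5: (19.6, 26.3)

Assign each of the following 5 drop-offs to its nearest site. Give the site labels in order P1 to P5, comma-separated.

Coral, Slate, Red, Blue, Slate

P1 → Coral (d²=161.01)
P2 → Slate (d²=28.61)
P3 → Red (d²=95.36)
P4 → Blue (d²=48.13)
P5 → Slate (d²=66.73)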